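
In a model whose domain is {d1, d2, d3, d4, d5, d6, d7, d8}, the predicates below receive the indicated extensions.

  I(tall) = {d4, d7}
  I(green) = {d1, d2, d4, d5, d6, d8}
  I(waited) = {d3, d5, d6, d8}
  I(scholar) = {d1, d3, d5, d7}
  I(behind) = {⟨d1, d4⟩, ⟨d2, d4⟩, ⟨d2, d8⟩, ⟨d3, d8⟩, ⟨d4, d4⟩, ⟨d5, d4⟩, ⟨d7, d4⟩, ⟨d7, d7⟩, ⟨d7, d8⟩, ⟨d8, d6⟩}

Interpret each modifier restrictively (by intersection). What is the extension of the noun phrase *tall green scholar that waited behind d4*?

{}

⟦that waited⟧ = ⟦waited⟧ = {d3, d5, d6, d8}
⟦behind d4⟧ = {x : ⟨x, d4⟩ ∈ ⟦behind⟧} = {d1, d2, d4, d5, d7}
⟦scholar⟧ = {d1, d3, d5, d7}
… ∩ ⟦that waited⟧ = {d1, d3, d5, d7} ∩ {d3, d5, d6, d8} = {d3, d5}
… ∩ ⟦behind d4⟧ = {d3, d5} ∩ {d1, d2, d4, d5, d7} = {d5}
… ∩ ⟦tall⟧ = {d5} ∩ {d4, d7} = ∅
… ∩ ⟦green⟧ = ∅ ∩ {d1, d2, d4, d5, d6, d8} = ∅
So ⟦tall green scholar that waited behind d4⟧ = {}.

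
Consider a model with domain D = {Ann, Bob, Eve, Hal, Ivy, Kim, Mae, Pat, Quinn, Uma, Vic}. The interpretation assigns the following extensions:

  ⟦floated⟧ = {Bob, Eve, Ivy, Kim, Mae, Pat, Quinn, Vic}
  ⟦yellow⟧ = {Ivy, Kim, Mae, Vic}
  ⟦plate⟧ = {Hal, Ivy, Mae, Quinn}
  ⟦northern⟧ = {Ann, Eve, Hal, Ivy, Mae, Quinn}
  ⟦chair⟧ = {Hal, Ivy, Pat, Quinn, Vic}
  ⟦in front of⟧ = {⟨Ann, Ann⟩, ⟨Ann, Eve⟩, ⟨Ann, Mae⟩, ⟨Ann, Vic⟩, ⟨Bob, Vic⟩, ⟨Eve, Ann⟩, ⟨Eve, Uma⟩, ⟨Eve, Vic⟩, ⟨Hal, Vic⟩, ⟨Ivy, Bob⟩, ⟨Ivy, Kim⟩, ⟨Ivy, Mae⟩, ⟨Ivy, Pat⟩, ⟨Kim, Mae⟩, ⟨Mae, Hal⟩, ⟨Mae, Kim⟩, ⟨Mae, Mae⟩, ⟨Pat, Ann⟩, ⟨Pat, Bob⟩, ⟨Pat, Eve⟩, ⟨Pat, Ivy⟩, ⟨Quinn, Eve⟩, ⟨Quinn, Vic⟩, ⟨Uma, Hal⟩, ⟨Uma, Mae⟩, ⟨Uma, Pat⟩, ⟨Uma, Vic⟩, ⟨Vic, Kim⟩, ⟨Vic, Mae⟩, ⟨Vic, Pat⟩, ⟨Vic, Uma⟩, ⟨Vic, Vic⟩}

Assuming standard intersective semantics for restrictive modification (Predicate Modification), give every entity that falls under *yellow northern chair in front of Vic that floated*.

⟦in front of Vic⟧ = {x : ⟨x, Vic⟩ ∈ ⟦in front of⟧} = {Ann, Bob, Eve, Hal, Quinn, Uma, Vic}
⟦that floated⟧ = ⟦floated⟧ = {Bob, Eve, Ivy, Kim, Mae, Pat, Quinn, Vic}
⟦chair⟧ = {Hal, Ivy, Pat, Quinn, Vic}
… ∩ ⟦in front of Vic⟧ = {Hal, Ivy, Pat, Quinn, Vic} ∩ {Ann, Bob, Eve, Hal, Quinn, Uma, Vic} = {Hal, Quinn, Vic}
… ∩ ⟦that floated⟧ = {Hal, Quinn, Vic} ∩ {Bob, Eve, Ivy, Kim, Mae, Pat, Quinn, Vic} = {Quinn, Vic}
… ∩ ⟦yellow⟧ = {Quinn, Vic} ∩ {Ivy, Kim, Mae, Vic} = {Vic}
… ∩ ⟦northern⟧ = {Vic} ∩ {Ann, Eve, Hal, Ivy, Mae, Quinn} = ∅
So ⟦yellow northern chair in front of Vic that floated⟧ = { }.

{ }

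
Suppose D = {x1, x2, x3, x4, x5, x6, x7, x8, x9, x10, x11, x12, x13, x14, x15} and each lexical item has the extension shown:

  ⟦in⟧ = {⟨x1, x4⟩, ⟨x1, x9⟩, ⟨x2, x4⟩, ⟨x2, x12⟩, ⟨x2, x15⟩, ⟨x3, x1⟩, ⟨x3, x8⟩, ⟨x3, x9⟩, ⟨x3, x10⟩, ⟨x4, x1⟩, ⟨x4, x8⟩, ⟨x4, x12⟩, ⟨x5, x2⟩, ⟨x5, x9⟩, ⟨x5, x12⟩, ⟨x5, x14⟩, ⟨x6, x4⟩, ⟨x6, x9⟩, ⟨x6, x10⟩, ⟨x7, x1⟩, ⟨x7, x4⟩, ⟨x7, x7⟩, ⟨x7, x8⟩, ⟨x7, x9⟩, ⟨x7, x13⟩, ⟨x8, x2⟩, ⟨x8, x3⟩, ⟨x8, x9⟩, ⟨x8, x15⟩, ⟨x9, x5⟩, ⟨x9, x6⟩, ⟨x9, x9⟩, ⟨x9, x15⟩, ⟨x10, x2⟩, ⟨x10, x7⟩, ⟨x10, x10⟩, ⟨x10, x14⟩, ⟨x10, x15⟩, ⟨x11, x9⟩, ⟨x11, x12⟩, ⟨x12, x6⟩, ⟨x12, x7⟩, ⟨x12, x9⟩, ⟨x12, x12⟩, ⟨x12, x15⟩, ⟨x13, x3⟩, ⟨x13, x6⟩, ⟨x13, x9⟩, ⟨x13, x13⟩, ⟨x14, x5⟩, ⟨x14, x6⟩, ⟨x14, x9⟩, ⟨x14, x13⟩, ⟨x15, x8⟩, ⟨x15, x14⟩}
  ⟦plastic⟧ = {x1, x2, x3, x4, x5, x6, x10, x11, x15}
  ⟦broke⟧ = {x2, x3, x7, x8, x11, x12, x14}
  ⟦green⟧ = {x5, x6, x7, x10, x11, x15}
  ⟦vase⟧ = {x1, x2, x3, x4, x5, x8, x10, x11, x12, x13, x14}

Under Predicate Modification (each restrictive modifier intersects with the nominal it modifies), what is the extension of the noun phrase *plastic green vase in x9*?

{x5, x11}

⟦in x9⟧ = {x : ⟨x, x9⟩ ∈ ⟦in⟧} = {x1, x3, x5, x6, x7, x8, x9, x11, x12, x13, x14}
⟦vase⟧ = {x1, x2, x3, x4, x5, x8, x10, x11, x12, x13, x14}
… ∩ ⟦in x9⟧ = {x1, x2, x3, x4, x5, x8, x10, x11, x12, x13, x14} ∩ {x1, x3, x5, x6, x7, x8, x9, x11, x12, x13, x14} = {x1, x3, x5, x8, x11, x12, x13, x14}
… ∩ ⟦plastic⟧ = {x1, x3, x5, x8, x11, x12, x13, x14} ∩ {x1, x2, x3, x4, x5, x6, x10, x11, x15} = {x1, x3, x5, x11}
… ∩ ⟦green⟧ = {x1, x3, x5, x11} ∩ {x5, x6, x7, x10, x11, x15} = {x5, x11}
So ⟦plastic green vase in x9⟧ = {x5, x11}.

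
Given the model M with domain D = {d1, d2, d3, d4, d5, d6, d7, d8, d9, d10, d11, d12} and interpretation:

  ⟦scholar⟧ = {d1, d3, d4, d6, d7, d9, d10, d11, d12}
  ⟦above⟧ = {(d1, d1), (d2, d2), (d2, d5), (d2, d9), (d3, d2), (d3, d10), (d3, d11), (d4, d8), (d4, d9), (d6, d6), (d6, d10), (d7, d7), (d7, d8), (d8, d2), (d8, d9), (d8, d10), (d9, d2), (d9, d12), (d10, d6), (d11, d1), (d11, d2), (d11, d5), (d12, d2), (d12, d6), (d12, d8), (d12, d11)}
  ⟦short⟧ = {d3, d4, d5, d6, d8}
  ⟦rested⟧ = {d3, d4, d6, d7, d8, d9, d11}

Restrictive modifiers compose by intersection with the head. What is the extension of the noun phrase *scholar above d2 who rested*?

{d3, d9, d11}

⟦above d2⟧ = {x : ⟨x, d2⟩ ∈ ⟦above⟧} = {d2, d3, d8, d9, d11, d12}
⟦who rested⟧ = ⟦rested⟧ = {d3, d4, d6, d7, d8, d9, d11}
⟦scholar⟧ = {d1, d3, d4, d6, d7, d9, d10, d11, d12}
… ∩ ⟦above d2⟧ = {d1, d3, d4, d6, d7, d9, d10, d11, d12} ∩ {d2, d3, d8, d9, d11, d12} = {d3, d9, d11, d12}
… ∩ ⟦who rested⟧ = {d3, d9, d11, d12} ∩ {d3, d4, d6, d7, d8, d9, d11} = {d3, d9, d11}
So ⟦scholar above d2 who rested⟧ = {d3, d9, d11}.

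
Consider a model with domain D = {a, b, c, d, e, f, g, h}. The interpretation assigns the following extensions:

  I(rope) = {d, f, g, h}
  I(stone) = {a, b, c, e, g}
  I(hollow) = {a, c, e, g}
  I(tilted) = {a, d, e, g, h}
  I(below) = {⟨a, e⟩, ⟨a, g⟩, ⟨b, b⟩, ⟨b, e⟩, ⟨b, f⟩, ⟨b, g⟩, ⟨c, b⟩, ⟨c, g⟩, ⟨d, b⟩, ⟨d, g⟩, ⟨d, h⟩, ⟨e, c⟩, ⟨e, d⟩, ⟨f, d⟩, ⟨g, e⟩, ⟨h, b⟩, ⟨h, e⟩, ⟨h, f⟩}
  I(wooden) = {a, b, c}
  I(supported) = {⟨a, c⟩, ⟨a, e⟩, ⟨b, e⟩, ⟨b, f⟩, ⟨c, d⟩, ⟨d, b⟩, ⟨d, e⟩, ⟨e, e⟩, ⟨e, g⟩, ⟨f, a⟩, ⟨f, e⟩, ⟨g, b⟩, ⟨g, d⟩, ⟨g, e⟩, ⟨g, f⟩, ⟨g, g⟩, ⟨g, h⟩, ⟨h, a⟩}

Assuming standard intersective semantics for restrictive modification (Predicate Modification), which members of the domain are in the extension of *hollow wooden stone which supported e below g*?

{a}

⟦which supported e⟧ = {x : ⟨x, e⟩ ∈ ⟦supported⟧} = {a, b, d, e, f, g}
⟦below g⟧ = {x : ⟨x, g⟩ ∈ ⟦below⟧} = {a, b, c, d}
⟦stone⟧ = {a, b, c, e, g}
… ∩ ⟦which supported e⟧ = {a, b, c, e, g} ∩ {a, b, d, e, f, g} = {a, b, e, g}
… ∩ ⟦below g⟧ = {a, b, e, g} ∩ {a, b, c, d} = {a, b}
… ∩ ⟦hollow⟧ = {a, b} ∩ {a, c, e, g} = {a}
… ∩ ⟦wooden⟧ = {a} ∩ {a, b, c} = {a}
So ⟦hollow wooden stone which supported e below g⟧ = {a}.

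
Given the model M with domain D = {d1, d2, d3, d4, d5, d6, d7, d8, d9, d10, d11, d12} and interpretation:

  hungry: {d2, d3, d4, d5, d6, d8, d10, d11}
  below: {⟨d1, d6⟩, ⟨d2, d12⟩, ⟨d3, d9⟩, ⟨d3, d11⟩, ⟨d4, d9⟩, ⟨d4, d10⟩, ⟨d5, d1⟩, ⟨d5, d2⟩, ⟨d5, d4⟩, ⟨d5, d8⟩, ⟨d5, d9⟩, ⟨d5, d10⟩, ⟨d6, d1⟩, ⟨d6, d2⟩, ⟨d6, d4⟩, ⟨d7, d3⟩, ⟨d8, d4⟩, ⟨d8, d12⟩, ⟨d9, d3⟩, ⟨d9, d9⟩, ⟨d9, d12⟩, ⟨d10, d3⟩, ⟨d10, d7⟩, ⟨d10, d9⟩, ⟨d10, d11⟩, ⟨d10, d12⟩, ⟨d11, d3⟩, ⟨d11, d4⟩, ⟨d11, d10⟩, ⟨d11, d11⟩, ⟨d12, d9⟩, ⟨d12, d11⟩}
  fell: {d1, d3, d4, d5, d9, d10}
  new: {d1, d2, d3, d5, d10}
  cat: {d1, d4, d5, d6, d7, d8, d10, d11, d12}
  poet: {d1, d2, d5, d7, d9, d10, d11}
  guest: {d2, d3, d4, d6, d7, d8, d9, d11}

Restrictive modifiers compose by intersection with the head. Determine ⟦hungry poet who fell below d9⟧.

⟦who fell⟧ = ⟦fell⟧ = {d1, d3, d4, d5, d9, d10}
⟦below d9⟧ = {x : ⟨x, d9⟩ ∈ ⟦below⟧} = {d3, d4, d5, d9, d10, d12}
⟦poet⟧ = {d1, d2, d5, d7, d9, d10, d11}
… ∩ ⟦who fell⟧ = {d1, d2, d5, d7, d9, d10, d11} ∩ {d1, d3, d4, d5, d9, d10} = {d1, d5, d9, d10}
… ∩ ⟦below d9⟧ = {d1, d5, d9, d10} ∩ {d3, d4, d5, d9, d10, d12} = {d5, d9, d10}
… ∩ ⟦hungry⟧ = {d5, d9, d10} ∩ {d2, d3, d4, d5, d6, d8, d10, d11} = {d5, d10}
So ⟦hungry poet who fell below d9⟧ = {d5, d10}.

{d5, d10}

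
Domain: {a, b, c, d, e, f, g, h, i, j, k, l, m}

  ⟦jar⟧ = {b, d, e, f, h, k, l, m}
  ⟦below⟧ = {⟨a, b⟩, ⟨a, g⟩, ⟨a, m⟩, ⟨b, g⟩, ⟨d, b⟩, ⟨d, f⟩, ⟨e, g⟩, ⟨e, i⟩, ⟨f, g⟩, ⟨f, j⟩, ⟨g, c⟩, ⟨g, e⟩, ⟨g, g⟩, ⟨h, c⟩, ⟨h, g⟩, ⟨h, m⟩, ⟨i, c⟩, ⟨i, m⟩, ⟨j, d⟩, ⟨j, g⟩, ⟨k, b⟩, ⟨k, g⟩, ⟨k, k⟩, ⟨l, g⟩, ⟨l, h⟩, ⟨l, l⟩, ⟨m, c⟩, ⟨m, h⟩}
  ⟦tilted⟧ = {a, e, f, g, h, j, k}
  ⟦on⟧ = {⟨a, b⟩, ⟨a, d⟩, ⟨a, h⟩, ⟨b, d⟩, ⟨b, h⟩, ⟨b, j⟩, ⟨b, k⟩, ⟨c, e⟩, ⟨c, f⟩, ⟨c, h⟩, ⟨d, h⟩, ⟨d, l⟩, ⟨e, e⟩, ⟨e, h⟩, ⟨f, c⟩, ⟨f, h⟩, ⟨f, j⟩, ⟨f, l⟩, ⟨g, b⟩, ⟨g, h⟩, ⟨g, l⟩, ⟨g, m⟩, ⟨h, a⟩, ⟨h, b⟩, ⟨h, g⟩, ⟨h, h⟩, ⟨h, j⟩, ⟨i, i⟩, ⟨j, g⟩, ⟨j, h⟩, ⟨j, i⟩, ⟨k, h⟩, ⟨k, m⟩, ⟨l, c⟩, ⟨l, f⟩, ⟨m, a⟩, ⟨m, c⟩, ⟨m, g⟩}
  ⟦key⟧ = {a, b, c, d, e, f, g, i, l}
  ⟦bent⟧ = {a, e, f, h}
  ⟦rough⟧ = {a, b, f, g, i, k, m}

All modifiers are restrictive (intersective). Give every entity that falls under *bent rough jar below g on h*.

{f}

⟦below g⟧ = {x : ⟨x, g⟩ ∈ ⟦below⟧} = {a, b, e, f, g, h, j, k, l}
⟦on h⟧ = {x : ⟨x, h⟩ ∈ ⟦on⟧} = {a, b, c, d, e, f, g, h, j, k}
⟦jar⟧ = {b, d, e, f, h, k, l, m}
… ∩ ⟦below g⟧ = {b, d, e, f, h, k, l, m} ∩ {a, b, e, f, g, h, j, k, l} = {b, e, f, h, k, l}
… ∩ ⟦on h⟧ = {b, e, f, h, k, l} ∩ {a, b, c, d, e, f, g, h, j, k} = {b, e, f, h, k}
… ∩ ⟦bent⟧ = {b, e, f, h, k} ∩ {a, e, f, h} = {e, f, h}
… ∩ ⟦rough⟧ = {e, f, h} ∩ {a, b, f, g, i, k, m} = {f}
So ⟦bent rough jar below g on h⟧ = {f}.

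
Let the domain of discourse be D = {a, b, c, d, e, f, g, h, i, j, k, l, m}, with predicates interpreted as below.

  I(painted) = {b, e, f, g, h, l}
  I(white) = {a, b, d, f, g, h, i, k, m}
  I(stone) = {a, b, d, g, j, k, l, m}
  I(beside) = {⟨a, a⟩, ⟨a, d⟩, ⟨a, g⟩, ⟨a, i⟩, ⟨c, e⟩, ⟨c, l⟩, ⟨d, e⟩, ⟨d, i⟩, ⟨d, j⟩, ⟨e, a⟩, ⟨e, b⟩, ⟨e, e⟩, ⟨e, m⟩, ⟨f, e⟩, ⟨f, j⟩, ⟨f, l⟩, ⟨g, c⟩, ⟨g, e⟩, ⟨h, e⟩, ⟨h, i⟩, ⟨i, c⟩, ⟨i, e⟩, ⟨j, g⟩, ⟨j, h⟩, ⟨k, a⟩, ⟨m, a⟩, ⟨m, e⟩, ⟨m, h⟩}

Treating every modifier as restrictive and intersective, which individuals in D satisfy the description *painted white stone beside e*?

⟦beside e⟧ = {x : ⟨x, e⟩ ∈ ⟦beside⟧} = {c, d, e, f, g, h, i, m}
⟦stone⟧ = {a, b, d, g, j, k, l, m}
… ∩ ⟦beside e⟧ = {a, b, d, g, j, k, l, m} ∩ {c, d, e, f, g, h, i, m} = {d, g, m}
… ∩ ⟦painted⟧ = {d, g, m} ∩ {b, e, f, g, h, l} = {g}
… ∩ ⟦white⟧ = {g} ∩ {a, b, d, f, g, h, i, k, m} = {g}
So ⟦painted white stone beside e⟧ = {g}.

{g}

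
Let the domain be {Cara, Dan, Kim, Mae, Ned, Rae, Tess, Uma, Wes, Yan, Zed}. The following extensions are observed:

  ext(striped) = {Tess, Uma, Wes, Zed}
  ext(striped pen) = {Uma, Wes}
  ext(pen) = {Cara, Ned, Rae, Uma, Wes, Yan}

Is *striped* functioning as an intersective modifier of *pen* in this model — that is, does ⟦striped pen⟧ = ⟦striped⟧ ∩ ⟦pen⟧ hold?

⟦striped⟧ ∩ ⟦pen⟧ = {Tess, Uma, Wes, Zed} ∩ {Cara, Ned, Rae, Uma, Wes, Yan} = {Uma, Wes}
Observed ⟦striped pen⟧ = {Uma, Wes}.
These coincide, so the modifier is intersective here.

yes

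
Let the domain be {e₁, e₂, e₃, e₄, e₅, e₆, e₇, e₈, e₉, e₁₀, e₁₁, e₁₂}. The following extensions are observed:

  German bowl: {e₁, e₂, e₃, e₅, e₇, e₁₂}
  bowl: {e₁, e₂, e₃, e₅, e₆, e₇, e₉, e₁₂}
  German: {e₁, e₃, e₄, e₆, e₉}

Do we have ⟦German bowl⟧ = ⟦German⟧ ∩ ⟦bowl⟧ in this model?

⟦German⟧ ∩ ⟦bowl⟧ = {e₁, e₃, e₄, e₆, e₉} ∩ {e₁, e₂, e₃, e₅, e₆, e₇, e₉, e₁₂} = {e₁, e₃, e₆, e₉}
Observed ⟦German bowl⟧ = {e₁, e₂, e₃, e₅, e₇, e₁₂}.
These differ, so the modifier is not intersective in this model.

no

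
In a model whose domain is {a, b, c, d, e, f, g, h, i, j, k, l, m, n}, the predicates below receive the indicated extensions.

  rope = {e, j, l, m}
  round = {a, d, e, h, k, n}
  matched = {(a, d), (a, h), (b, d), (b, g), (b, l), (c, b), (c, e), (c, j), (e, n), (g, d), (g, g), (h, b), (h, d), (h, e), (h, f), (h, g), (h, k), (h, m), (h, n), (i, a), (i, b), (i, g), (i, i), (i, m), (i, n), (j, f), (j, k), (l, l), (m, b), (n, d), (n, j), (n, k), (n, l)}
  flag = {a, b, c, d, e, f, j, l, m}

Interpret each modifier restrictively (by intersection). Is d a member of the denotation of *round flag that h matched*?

yes

⟦that h matched⟧ = {x : ⟨h, x⟩ ∈ ⟦matched⟧} = {b, d, e, f, g, k, m, n}
⟦flag⟧ = {a, b, c, d, e, f, j, l, m}
… ∩ ⟦that h matched⟧ = {a, b, c, d, e, f, j, l, m} ∩ {b, d, e, f, g, k, m, n} = {b, d, e, f, m}
… ∩ ⟦round⟧ = {b, d, e, f, m} ∩ {a, d, e, h, k, n} = {d, e}
⟦round flag that h matched⟧ = {d, e}; d ∈ this set.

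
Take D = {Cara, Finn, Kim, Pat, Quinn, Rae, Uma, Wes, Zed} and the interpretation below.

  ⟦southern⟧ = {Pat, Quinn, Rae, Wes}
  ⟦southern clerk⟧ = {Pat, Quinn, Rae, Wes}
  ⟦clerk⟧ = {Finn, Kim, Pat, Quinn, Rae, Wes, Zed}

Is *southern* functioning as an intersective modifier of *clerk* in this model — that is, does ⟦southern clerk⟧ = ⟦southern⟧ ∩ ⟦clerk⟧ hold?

yes

⟦southern⟧ ∩ ⟦clerk⟧ = {Pat, Quinn, Rae, Wes} ∩ {Finn, Kim, Pat, Quinn, Rae, Wes, Zed} = {Pat, Quinn, Rae, Wes}
Observed ⟦southern clerk⟧ = {Pat, Quinn, Rae, Wes}.
These coincide, so the modifier is intersective here.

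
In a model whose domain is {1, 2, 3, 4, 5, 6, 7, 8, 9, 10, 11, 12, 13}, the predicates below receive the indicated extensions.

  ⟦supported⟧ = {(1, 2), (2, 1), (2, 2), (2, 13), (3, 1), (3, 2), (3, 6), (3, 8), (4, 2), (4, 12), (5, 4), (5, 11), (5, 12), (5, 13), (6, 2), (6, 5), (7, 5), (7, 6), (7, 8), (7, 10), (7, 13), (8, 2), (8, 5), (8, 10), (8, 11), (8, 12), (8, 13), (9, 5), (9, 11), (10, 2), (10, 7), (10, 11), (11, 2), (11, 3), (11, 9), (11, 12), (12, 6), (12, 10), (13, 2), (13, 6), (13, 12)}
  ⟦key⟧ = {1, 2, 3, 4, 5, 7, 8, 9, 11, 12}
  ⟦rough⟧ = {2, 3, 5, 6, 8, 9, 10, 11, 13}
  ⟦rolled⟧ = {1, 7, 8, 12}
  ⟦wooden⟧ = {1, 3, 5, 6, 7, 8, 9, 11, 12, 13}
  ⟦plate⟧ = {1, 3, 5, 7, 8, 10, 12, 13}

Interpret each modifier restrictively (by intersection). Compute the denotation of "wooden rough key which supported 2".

⟦which supported 2⟧ = {x : ⟨x, 2⟩ ∈ ⟦supported⟧} = {1, 2, 3, 4, 6, 8, 10, 11, 13}
⟦key⟧ = {1, 2, 3, 4, 5, 7, 8, 9, 11, 12}
… ∩ ⟦which supported 2⟧ = {1, 2, 3, 4, 5, 7, 8, 9, 11, 12} ∩ {1, 2, 3, 4, 6, 8, 10, 11, 13} = {1, 2, 3, 4, 8, 11}
… ∩ ⟦wooden⟧ = {1, 2, 3, 4, 8, 11} ∩ {1, 3, 5, 6, 7, 8, 9, 11, 12, 13} = {1, 3, 8, 11}
… ∩ ⟦rough⟧ = {1, 3, 8, 11} ∩ {2, 3, 5, 6, 8, 9, 10, 11, 13} = {3, 8, 11}
So ⟦wooden rough key which supported 2⟧ = {3, 8, 11}.

{3, 8, 11}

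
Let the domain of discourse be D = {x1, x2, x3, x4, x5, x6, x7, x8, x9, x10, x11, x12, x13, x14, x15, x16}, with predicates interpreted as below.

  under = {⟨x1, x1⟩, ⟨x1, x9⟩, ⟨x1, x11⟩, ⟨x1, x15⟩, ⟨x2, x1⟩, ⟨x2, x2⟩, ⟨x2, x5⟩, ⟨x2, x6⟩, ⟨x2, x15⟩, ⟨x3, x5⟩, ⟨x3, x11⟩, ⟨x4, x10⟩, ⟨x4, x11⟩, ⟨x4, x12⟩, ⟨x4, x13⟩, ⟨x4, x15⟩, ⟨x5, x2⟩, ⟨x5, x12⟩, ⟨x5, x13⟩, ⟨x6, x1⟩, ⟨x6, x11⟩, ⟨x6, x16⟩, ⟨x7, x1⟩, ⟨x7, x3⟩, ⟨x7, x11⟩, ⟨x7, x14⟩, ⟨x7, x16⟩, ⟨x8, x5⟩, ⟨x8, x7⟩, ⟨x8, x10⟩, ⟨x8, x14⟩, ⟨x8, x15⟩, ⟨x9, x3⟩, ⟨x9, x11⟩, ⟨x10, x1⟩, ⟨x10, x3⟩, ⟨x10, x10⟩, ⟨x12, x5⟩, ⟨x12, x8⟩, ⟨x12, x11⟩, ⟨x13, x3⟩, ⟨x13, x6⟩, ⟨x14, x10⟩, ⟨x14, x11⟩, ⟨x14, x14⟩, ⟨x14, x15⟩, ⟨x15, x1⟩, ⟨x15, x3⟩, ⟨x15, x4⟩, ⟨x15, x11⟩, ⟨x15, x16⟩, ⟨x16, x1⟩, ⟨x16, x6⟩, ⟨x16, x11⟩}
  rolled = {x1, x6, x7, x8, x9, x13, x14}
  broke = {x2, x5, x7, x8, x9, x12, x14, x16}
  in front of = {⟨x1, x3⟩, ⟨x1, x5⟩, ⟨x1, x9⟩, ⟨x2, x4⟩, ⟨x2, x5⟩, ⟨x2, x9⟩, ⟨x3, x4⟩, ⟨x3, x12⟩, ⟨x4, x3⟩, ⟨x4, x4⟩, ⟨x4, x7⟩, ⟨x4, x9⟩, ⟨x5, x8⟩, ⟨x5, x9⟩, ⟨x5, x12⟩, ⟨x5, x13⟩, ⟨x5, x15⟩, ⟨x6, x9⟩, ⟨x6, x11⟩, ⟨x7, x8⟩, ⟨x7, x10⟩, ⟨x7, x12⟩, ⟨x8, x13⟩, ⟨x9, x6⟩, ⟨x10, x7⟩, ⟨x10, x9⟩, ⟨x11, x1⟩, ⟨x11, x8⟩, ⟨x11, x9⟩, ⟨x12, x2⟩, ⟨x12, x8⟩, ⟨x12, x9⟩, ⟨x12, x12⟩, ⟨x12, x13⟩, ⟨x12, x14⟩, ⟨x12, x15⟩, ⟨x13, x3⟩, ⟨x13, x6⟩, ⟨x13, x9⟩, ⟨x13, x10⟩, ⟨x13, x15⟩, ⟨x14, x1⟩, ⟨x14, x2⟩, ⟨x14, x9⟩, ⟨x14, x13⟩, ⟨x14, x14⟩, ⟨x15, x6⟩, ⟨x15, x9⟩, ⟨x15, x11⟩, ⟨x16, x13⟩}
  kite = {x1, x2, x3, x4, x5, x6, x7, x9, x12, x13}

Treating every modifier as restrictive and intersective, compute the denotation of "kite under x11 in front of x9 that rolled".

{x1, x6}

⟦under x11⟧ = {x : ⟨x, x11⟩ ∈ ⟦under⟧} = {x1, x3, x4, x6, x7, x9, x12, x14, x15, x16}
⟦in front of x9⟧ = {x : ⟨x, x9⟩ ∈ ⟦in front of⟧} = {x1, x2, x4, x5, x6, x10, x11, x12, x13, x14, x15}
⟦that rolled⟧ = ⟦rolled⟧ = {x1, x6, x7, x8, x9, x13, x14}
⟦kite⟧ = {x1, x2, x3, x4, x5, x6, x7, x9, x12, x13}
… ∩ ⟦under x11⟧ = {x1, x2, x3, x4, x5, x6, x7, x9, x12, x13} ∩ {x1, x3, x4, x6, x7, x9, x12, x14, x15, x16} = {x1, x3, x4, x6, x7, x9, x12}
… ∩ ⟦in front of x9⟧ = {x1, x3, x4, x6, x7, x9, x12} ∩ {x1, x2, x4, x5, x6, x10, x11, x12, x13, x14, x15} = {x1, x4, x6, x12}
… ∩ ⟦that rolled⟧ = {x1, x4, x6, x12} ∩ {x1, x6, x7, x8, x9, x13, x14} = {x1, x6}
So ⟦kite under x11 in front of x9 that rolled⟧ = {x1, x6}.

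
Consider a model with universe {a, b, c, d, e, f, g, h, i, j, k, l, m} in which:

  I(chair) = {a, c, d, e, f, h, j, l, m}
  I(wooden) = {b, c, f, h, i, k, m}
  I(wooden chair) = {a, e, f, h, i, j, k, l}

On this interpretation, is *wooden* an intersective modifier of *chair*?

no

⟦wooden⟧ ∩ ⟦chair⟧ = {b, c, f, h, i, k, m} ∩ {a, c, d, e, f, h, j, l, m} = {c, f, h, m}
Observed ⟦wooden chair⟧ = {a, e, f, h, i, j, k, l}.
These differ, so the modifier is not intersective in this model.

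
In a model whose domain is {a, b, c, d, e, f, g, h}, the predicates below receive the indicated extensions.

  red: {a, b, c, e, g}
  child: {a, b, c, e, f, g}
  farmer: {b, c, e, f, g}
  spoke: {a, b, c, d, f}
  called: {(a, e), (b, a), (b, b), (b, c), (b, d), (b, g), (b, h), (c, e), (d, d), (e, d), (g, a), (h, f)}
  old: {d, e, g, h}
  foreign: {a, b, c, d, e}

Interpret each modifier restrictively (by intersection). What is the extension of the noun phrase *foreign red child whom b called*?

{a, b, c}

⟦whom b called⟧ = {x : ⟨b, x⟩ ∈ ⟦called⟧} = {a, b, c, d, g, h}
⟦child⟧ = {a, b, c, e, f, g}
… ∩ ⟦whom b called⟧ = {a, b, c, e, f, g} ∩ {a, b, c, d, g, h} = {a, b, c, g}
… ∩ ⟦foreign⟧ = {a, b, c, g} ∩ {a, b, c, d, e} = {a, b, c}
… ∩ ⟦red⟧ = {a, b, c} ∩ {a, b, c, e, g} = {a, b, c}
So ⟦foreign red child whom b called⟧ = {a, b, c}.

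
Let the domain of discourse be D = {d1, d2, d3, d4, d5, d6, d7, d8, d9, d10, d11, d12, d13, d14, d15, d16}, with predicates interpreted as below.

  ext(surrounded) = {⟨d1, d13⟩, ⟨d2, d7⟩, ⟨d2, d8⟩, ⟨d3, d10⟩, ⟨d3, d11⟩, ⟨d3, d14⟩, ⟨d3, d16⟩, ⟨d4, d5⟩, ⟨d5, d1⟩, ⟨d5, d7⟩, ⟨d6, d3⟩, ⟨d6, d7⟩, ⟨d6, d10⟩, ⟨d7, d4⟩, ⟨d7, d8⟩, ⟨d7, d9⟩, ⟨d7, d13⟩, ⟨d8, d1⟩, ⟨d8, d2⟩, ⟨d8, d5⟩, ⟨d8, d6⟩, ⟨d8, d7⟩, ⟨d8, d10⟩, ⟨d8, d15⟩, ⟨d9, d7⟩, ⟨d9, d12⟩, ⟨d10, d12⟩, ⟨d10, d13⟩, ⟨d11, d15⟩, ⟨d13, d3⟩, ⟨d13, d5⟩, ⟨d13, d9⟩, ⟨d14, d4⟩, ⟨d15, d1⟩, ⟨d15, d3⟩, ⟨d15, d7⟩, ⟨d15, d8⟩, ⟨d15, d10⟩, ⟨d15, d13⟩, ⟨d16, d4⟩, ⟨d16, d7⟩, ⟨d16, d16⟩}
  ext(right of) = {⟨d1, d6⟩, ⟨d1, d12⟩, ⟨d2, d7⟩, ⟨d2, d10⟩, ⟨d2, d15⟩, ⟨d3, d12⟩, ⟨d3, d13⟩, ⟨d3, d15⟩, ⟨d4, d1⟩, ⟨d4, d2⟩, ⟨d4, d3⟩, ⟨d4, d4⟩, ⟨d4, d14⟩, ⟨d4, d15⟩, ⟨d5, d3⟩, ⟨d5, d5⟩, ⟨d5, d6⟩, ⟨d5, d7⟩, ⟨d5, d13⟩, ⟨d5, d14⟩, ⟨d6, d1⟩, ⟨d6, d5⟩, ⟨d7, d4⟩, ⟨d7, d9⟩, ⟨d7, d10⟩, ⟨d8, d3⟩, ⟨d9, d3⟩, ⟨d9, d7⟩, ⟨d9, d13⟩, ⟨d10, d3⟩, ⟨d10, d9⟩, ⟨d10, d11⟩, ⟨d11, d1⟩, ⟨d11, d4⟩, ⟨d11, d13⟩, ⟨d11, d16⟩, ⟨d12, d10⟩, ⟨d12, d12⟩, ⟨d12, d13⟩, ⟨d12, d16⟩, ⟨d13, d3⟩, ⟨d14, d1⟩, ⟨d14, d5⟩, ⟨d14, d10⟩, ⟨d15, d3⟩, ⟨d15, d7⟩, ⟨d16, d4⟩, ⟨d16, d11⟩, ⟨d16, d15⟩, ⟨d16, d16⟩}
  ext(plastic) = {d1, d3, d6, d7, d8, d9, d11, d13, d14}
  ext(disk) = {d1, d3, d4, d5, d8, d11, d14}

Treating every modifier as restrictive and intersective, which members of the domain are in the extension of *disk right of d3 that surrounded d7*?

⟦right of d3⟧ = {x : ⟨x, d3⟩ ∈ ⟦right of⟧} = {d4, d5, d8, d9, d10, d13, d15}
⟦that surrounded d7⟧ = {x : ⟨x, d7⟩ ∈ ⟦surrounded⟧} = {d2, d5, d6, d8, d9, d15, d16}
⟦disk⟧ = {d1, d3, d4, d5, d8, d11, d14}
… ∩ ⟦right of d3⟧ = {d1, d3, d4, d5, d8, d11, d14} ∩ {d4, d5, d8, d9, d10, d13, d15} = {d4, d5, d8}
… ∩ ⟦that surrounded d7⟧ = {d4, d5, d8} ∩ {d2, d5, d6, d8, d9, d15, d16} = {d5, d8}
So ⟦disk right of d3 that surrounded d7⟧ = {d5, d8}.

{d5, d8}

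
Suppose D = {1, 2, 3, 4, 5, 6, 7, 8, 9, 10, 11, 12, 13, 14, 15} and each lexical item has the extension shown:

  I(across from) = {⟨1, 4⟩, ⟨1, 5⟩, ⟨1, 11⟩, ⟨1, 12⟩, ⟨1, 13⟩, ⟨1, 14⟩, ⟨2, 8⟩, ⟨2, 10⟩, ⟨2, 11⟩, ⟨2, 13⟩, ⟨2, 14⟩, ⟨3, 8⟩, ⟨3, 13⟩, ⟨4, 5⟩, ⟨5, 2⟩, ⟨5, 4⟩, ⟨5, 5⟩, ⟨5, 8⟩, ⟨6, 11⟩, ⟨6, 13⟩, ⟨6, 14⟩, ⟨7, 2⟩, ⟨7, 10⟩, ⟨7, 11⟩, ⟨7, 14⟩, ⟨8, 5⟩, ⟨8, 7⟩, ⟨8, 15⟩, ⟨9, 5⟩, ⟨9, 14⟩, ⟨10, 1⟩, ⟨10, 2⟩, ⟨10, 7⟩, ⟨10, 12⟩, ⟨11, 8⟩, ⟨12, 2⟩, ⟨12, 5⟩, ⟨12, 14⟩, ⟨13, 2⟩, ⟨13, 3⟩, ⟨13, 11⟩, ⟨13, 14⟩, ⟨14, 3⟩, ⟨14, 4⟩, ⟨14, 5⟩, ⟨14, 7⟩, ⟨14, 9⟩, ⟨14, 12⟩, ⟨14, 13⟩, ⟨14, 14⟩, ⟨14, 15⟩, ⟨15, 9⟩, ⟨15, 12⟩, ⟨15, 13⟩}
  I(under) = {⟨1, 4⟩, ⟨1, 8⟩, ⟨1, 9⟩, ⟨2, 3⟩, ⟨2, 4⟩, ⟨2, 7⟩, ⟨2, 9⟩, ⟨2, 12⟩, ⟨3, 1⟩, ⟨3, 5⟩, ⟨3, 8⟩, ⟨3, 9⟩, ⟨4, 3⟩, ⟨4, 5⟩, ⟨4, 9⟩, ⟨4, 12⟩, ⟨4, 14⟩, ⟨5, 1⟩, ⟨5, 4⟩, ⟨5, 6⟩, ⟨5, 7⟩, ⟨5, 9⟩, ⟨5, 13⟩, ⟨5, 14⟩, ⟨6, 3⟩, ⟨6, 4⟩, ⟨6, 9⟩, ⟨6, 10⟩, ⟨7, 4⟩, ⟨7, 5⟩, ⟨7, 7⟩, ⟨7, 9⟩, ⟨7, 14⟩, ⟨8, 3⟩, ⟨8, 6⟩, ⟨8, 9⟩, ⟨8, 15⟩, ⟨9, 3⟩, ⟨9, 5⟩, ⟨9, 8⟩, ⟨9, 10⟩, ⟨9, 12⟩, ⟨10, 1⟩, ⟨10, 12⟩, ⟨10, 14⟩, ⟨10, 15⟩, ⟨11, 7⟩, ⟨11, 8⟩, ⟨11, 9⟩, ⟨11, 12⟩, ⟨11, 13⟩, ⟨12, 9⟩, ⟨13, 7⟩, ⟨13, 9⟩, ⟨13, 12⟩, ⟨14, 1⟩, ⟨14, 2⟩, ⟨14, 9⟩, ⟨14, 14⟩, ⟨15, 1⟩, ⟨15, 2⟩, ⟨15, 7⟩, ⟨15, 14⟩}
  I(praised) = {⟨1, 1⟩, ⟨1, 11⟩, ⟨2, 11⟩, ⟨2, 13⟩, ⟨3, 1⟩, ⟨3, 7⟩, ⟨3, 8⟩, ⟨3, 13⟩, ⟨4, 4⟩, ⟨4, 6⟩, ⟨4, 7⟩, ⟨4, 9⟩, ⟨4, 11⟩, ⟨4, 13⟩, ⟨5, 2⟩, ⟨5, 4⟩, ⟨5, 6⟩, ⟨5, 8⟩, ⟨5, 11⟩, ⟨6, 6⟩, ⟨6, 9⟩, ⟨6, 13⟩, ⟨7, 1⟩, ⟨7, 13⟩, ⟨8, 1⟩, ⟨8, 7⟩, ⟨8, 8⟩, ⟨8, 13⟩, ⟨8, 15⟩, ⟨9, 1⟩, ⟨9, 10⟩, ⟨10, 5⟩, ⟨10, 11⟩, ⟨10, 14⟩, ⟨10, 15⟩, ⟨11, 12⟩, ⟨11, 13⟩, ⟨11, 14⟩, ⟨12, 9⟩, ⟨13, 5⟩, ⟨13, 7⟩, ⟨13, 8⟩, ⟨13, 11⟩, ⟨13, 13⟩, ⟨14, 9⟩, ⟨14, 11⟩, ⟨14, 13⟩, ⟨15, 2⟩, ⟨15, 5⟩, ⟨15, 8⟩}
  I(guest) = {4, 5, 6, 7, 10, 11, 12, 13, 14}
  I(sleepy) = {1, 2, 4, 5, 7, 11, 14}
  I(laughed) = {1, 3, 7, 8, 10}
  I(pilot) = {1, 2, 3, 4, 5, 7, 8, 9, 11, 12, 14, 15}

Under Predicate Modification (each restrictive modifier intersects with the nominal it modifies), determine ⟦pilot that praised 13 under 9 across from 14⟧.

⟦that praised 13⟧ = {x : ⟨x, 13⟩ ∈ ⟦praised⟧} = {2, 3, 4, 6, 7, 8, 11, 13, 14}
⟦under 9⟧ = {x : ⟨x, 9⟩ ∈ ⟦under⟧} = {1, 2, 3, 4, 5, 6, 7, 8, 11, 12, 13, 14}
⟦across from 14⟧ = {x : ⟨x, 14⟩ ∈ ⟦across from⟧} = {1, 2, 6, 7, 9, 12, 13, 14}
⟦pilot⟧ = {1, 2, 3, 4, 5, 7, 8, 9, 11, 12, 14, 15}
… ∩ ⟦that praised 13⟧ = {1, 2, 3, 4, 5, 7, 8, 9, 11, 12, 14, 15} ∩ {2, 3, 4, 6, 7, 8, 11, 13, 14} = {2, 3, 4, 7, 8, 11, 14}
… ∩ ⟦under 9⟧ = {2, 3, 4, 7, 8, 11, 14} ∩ {1, 2, 3, 4, 5, 6, 7, 8, 11, 12, 13, 14} = {2, 3, 4, 7, 8, 11, 14}
… ∩ ⟦across from 14⟧ = {2, 3, 4, 7, 8, 11, 14} ∩ {1, 2, 6, 7, 9, 12, 13, 14} = {2, 7, 14}
So ⟦pilot that praised 13 under 9 across from 14⟧ = {2, 7, 14}.

{2, 7, 14}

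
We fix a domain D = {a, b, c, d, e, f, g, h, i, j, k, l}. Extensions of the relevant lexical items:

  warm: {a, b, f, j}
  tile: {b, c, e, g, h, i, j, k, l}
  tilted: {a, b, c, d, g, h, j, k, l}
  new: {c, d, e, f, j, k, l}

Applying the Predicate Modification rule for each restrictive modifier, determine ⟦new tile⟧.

{c, e, j, k, l}

⟦tile⟧ = {b, c, e, g, h, i, j, k, l}
… ∩ ⟦new⟧ = {b, c, e, g, h, i, j, k, l} ∩ {c, d, e, f, j, k, l} = {c, e, j, k, l}
So ⟦new tile⟧ = {c, e, j, k, l}.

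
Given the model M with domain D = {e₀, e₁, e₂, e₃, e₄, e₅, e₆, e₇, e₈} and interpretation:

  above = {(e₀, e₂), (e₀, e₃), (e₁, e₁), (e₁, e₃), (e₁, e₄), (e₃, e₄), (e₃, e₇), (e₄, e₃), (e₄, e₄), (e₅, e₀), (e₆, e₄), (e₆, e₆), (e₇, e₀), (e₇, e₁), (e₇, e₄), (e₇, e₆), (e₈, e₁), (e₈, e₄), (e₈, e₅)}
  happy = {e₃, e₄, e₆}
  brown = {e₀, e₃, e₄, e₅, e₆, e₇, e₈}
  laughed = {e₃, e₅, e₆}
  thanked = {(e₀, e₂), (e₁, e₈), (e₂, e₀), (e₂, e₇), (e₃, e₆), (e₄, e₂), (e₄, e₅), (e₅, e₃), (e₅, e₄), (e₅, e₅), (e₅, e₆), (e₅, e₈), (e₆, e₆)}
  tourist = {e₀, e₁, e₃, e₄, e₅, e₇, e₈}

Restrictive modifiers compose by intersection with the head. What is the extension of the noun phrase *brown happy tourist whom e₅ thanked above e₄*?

{e₃, e₄}

⟦whom e₅ thanked⟧ = {x : ⟨e₅, x⟩ ∈ ⟦thanked⟧} = {e₃, e₄, e₅, e₆, e₈}
⟦above e₄⟧ = {x : ⟨x, e₄⟩ ∈ ⟦above⟧} = {e₁, e₃, e₄, e₆, e₇, e₈}
⟦tourist⟧ = {e₀, e₁, e₃, e₄, e₅, e₇, e₈}
… ∩ ⟦whom e₅ thanked⟧ = {e₀, e₁, e₃, e₄, e₅, e₇, e₈} ∩ {e₃, e₄, e₅, e₆, e₈} = {e₃, e₄, e₅, e₈}
… ∩ ⟦above e₄⟧ = {e₃, e₄, e₅, e₈} ∩ {e₁, e₃, e₄, e₆, e₇, e₈} = {e₃, e₄, e₈}
… ∩ ⟦brown⟧ = {e₃, e₄, e₈} ∩ {e₀, e₃, e₄, e₅, e₆, e₇, e₈} = {e₃, e₄, e₈}
… ∩ ⟦happy⟧ = {e₃, e₄, e₈} ∩ {e₃, e₄, e₆} = {e₃, e₄}
So ⟦brown happy tourist whom e₅ thanked above e₄⟧ = {e₃, e₄}.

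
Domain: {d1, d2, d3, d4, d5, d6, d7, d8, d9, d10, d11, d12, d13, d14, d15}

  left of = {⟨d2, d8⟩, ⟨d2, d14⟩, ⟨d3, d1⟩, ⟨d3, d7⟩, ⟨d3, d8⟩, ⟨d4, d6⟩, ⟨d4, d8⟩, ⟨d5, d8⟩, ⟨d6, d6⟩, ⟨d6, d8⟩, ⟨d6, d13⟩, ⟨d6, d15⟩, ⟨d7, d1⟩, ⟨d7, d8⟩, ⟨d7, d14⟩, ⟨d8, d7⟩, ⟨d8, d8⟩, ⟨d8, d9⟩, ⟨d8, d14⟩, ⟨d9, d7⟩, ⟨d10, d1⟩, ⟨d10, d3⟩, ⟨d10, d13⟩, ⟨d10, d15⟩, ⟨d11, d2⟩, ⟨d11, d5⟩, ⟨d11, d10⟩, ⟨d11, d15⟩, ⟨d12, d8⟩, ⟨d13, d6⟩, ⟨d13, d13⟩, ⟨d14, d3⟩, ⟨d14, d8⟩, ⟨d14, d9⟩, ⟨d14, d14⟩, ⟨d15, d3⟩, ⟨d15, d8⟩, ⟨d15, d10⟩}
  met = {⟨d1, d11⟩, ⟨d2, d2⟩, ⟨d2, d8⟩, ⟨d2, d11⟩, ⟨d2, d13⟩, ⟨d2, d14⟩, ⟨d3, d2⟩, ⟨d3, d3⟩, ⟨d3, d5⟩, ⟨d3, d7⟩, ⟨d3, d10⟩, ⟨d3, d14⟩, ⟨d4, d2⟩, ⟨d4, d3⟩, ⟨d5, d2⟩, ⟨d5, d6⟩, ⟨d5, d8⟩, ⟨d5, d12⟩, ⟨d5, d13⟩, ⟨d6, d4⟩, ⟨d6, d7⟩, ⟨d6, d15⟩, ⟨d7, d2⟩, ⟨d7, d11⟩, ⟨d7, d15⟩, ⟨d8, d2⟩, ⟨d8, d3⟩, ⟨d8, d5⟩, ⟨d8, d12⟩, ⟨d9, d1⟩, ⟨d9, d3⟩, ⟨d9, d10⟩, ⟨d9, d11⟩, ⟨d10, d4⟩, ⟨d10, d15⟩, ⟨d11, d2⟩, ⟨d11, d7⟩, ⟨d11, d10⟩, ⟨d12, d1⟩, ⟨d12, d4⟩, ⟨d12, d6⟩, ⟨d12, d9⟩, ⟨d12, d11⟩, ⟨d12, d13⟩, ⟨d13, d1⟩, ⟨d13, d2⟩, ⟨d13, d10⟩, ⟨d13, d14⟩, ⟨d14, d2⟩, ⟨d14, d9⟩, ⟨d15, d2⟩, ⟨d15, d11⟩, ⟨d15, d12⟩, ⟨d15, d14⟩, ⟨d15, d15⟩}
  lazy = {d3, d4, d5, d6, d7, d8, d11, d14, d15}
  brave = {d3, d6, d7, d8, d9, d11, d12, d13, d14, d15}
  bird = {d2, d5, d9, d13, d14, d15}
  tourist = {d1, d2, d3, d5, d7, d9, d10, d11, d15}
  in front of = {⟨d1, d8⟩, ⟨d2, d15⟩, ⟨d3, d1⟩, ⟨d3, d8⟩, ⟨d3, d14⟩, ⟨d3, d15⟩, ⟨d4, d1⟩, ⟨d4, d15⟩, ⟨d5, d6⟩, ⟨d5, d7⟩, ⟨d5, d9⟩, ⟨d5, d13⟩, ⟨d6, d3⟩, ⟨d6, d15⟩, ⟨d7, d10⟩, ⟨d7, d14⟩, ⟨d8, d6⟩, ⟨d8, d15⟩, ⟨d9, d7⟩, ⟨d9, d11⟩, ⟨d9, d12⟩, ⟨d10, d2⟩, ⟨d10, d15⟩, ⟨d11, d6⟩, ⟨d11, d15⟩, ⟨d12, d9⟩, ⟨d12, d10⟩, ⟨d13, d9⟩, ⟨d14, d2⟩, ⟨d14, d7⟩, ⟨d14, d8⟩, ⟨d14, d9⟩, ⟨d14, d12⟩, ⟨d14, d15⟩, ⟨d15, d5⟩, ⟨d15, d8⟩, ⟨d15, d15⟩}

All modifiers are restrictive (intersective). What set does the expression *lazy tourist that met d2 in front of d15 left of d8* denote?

{d3, d15}

⟦that met d2⟧ = {x : ⟨x, d2⟩ ∈ ⟦met⟧} = {d2, d3, d4, d5, d7, d8, d11, d13, d14, d15}
⟦in front of d15⟧ = {x : ⟨x, d15⟩ ∈ ⟦in front of⟧} = {d2, d3, d4, d6, d8, d10, d11, d14, d15}
⟦left of d8⟧ = {x : ⟨x, d8⟩ ∈ ⟦left of⟧} = {d2, d3, d4, d5, d6, d7, d8, d12, d14, d15}
⟦tourist⟧ = {d1, d2, d3, d5, d7, d9, d10, d11, d15}
… ∩ ⟦that met d2⟧ = {d1, d2, d3, d5, d7, d9, d10, d11, d15} ∩ {d2, d3, d4, d5, d7, d8, d11, d13, d14, d15} = {d2, d3, d5, d7, d11, d15}
… ∩ ⟦in front of d15⟧ = {d2, d3, d5, d7, d11, d15} ∩ {d2, d3, d4, d6, d8, d10, d11, d14, d15} = {d2, d3, d11, d15}
… ∩ ⟦left of d8⟧ = {d2, d3, d11, d15} ∩ {d2, d3, d4, d5, d6, d7, d8, d12, d14, d15} = {d2, d3, d15}
… ∩ ⟦lazy⟧ = {d2, d3, d15} ∩ {d3, d4, d5, d6, d7, d8, d11, d14, d15} = {d3, d15}
So ⟦lazy tourist that met d2 in front of d15 left of d8⟧ = {d3, d15}.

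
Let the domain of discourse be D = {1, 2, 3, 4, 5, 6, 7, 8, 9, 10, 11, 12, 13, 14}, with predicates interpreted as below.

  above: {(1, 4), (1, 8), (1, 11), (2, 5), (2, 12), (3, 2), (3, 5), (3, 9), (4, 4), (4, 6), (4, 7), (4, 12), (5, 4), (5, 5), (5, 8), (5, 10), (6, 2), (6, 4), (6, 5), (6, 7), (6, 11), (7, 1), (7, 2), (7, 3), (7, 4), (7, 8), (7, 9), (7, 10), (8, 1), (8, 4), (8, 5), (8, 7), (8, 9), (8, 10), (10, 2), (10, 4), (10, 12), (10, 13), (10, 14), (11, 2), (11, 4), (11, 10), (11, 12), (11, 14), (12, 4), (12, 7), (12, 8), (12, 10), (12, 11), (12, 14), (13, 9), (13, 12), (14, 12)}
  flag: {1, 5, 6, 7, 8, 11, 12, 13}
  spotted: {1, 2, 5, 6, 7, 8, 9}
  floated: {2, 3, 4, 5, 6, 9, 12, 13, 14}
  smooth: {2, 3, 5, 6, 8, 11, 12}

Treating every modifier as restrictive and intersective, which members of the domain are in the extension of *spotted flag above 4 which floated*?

⟦above 4⟧ = {x : ⟨x, 4⟩ ∈ ⟦above⟧} = {1, 4, 5, 6, 7, 8, 10, 11, 12}
⟦which floated⟧ = ⟦floated⟧ = {2, 3, 4, 5, 6, 9, 12, 13, 14}
⟦flag⟧ = {1, 5, 6, 7, 8, 11, 12, 13}
… ∩ ⟦above 4⟧ = {1, 5, 6, 7, 8, 11, 12, 13} ∩ {1, 4, 5, 6, 7, 8, 10, 11, 12} = {1, 5, 6, 7, 8, 11, 12}
… ∩ ⟦which floated⟧ = {1, 5, 6, 7, 8, 11, 12} ∩ {2, 3, 4, 5, 6, 9, 12, 13, 14} = {5, 6, 12}
… ∩ ⟦spotted⟧ = {5, 6, 12} ∩ {1, 2, 5, 6, 7, 8, 9} = {5, 6}
So ⟦spotted flag above 4 which floated⟧ = {5, 6}.

{5, 6}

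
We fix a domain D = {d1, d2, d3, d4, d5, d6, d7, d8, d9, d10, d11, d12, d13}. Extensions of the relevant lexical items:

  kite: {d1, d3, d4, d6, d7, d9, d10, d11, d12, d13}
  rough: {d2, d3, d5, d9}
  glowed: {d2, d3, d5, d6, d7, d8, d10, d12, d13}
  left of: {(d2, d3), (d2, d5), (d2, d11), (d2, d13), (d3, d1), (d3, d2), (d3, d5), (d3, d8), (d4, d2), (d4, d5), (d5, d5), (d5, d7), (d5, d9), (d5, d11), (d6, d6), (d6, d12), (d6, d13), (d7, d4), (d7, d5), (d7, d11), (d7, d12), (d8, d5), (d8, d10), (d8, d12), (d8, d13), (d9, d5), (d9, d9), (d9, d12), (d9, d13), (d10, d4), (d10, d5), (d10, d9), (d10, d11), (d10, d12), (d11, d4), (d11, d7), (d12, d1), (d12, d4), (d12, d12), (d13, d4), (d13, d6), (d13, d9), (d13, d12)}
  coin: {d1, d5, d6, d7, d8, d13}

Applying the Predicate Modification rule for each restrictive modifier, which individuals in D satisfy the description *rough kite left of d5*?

{d3, d9}

⟦left of d5⟧ = {x : ⟨x, d5⟩ ∈ ⟦left of⟧} = {d2, d3, d4, d5, d7, d8, d9, d10}
⟦kite⟧ = {d1, d3, d4, d6, d7, d9, d10, d11, d12, d13}
… ∩ ⟦left of d5⟧ = {d1, d3, d4, d6, d7, d9, d10, d11, d12, d13} ∩ {d2, d3, d4, d5, d7, d8, d9, d10} = {d3, d4, d7, d9, d10}
… ∩ ⟦rough⟧ = {d3, d4, d7, d9, d10} ∩ {d2, d3, d5, d9} = {d3, d9}
So ⟦rough kite left of d5⟧ = {d3, d9}.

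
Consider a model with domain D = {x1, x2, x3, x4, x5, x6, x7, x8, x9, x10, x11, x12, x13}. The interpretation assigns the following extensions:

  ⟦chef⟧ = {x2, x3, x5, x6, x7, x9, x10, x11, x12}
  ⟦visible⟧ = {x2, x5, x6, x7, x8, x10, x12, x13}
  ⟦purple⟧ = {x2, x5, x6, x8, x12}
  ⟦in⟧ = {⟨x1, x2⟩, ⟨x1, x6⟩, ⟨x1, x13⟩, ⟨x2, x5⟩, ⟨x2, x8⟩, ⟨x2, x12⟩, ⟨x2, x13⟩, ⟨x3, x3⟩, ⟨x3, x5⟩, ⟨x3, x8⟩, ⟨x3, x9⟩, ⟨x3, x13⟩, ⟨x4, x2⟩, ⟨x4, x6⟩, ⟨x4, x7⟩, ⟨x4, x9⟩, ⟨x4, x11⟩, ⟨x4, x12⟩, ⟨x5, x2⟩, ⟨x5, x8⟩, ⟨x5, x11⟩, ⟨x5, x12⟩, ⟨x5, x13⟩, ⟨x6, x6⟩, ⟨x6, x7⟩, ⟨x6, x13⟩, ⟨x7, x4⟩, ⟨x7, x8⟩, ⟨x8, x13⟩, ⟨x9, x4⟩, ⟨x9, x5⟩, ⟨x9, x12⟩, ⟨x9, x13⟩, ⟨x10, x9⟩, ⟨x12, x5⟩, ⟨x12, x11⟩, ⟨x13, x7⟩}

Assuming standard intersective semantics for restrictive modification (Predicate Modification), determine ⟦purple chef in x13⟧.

⟦in x13⟧ = {x : ⟨x, x13⟩ ∈ ⟦in⟧} = {x1, x2, x3, x5, x6, x8, x9}
⟦chef⟧ = {x2, x3, x5, x6, x7, x9, x10, x11, x12}
… ∩ ⟦in x13⟧ = {x2, x3, x5, x6, x7, x9, x10, x11, x12} ∩ {x1, x2, x3, x5, x6, x8, x9} = {x2, x3, x5, x6, x9}
… ∩ ⟦purple⟧ = {x2, x3, x5, x6, x9} ∩ {x2, x5, x6, x8, x12} = {x2, x5, x6}
So ⟦purple chef in x13⟧ = {x2, x5, x6}.

{x2, x5, x6}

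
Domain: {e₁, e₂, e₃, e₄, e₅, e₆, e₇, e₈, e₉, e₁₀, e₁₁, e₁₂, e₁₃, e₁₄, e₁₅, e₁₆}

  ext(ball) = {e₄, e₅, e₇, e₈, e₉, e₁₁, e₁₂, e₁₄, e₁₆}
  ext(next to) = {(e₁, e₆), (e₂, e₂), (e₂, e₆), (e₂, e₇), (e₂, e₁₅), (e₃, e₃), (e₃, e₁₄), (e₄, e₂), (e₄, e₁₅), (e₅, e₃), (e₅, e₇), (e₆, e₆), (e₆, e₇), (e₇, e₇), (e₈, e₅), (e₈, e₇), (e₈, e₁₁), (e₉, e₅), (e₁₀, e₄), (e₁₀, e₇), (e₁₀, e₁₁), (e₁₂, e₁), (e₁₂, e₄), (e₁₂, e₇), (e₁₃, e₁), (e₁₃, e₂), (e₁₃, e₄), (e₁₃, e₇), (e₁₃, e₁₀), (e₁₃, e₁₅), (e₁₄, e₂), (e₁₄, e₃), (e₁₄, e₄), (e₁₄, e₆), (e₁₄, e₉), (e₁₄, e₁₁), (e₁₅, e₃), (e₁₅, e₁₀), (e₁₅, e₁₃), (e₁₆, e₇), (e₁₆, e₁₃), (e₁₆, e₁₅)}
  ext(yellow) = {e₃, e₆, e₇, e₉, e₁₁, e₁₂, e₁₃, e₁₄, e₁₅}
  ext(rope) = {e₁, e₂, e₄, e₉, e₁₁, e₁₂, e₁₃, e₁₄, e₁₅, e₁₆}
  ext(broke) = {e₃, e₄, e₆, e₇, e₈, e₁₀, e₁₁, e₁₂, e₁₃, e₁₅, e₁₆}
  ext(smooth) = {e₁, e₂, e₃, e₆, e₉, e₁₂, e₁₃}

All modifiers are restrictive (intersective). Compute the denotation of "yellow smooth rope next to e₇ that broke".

⟦next to e₇⟧ = {x : ⟨x, e₇⟩ ∈ ⟦next to⟧} = {e₂, e₅, e₆, e₇, e₈, e₁₀, e₁₂, e₁₃, e₁₆}
⟦that broke⟧ = ⟦broke⟧ = {e₃, e₄, e₆, e₇, e₈, e₁₀, e₁₁, e₁₂, e₁₃, e₁₅, e₁₆}
⟦rope⟧ = {e₁, e₂, e₄, e₉, e₁₁, e₁₂, e₁₃, e₁₄, e₁₅, e₁₆}
… ∩ ⟦next to e₇⟧ = {e₁, e₂, e₄, e₉, e₁₁, e₁₂, e₁₃, e₁₄, e₁₅, e₁₆} ∩ {e₂, e₅, e₆, e₇, e₈, e₁₀, e₁₂, e₁₃, e₁₆} = {e₂, e₁₂, e₁₃, e₁₆}
… ∩ ⟦that broke⟧ = {e₂, e₁₂, e₁₃, e₁₆} ∩ {e₃, e₄, e₆, e₇, e₈, e₁₀, e₁₁, e₁₂, e₁₃, e₁₅, e₁₆} = {e₁₂, e₁₃, e₁₆}
… ∩ ⟦yellow⟧ = {e₁₂, e₁₃, e₁₆} ∩ {e₃, e₆, e₇, e₉, e₁₁, e₁₂, e₁₃, e₁₄, e₁₅} = {e₁₂, e₁₃}
… ∩ ⟦smooth⟧ = {e₁₂, e₁₃} ∩ {e₁, e₂, e₃, e₆, e₉, e₁₂, e₁₃} = {e₁₂, e₁₃}
So ⟦yellow smooth rope next to e₇ that broke⟧ = {e₁₂, e₁₃}.

{e₁₂, e₁₃}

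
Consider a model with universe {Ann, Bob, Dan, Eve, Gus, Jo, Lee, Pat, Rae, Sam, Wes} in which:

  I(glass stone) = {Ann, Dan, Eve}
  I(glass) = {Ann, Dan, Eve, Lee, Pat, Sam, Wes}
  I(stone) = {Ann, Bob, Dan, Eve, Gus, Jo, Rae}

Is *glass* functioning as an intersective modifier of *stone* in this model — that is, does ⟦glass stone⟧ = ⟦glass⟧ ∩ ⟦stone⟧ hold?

⟦glass⟧ ∩ ⟦stone⟧ = {Ann, Dan, Eve, Lee, Pat, Sam, Wes} ∩ {Ann, Bob, Dan, Eve, Gus, Jo, Rae} = {Ann, Dan, Eve}
Observed ⟦glass stone⟧ = {Ann, Dan, Eve}.
These coincide, so the modifier is intersective here.

yes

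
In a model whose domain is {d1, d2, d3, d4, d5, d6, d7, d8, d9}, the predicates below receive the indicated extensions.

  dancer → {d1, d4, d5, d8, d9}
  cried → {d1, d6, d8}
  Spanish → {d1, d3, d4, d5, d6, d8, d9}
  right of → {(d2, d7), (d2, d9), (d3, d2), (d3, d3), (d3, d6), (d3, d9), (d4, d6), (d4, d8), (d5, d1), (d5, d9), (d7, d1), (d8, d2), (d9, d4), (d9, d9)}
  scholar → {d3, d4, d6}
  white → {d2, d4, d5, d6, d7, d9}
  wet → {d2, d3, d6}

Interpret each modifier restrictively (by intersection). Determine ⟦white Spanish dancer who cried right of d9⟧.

⟦who cried⟧ = ⟦cried⟧ = {d1, d6, d8}
⟦right of d9⟧ = {x : ⟨x, d9⟩ ∈ ⟦right of⟧} = {d2, d3, d5, d9}
⟦dancer⟧ = {d1, d4, d5, d8, d9}
… ∩ ⟦who cried⟧ = {d1, d4, d5, d8, d9} ∩ {d1, d6, d8} = {d1, d8}
… ∩ ⟦right of d9⟧ = {d1, d8} ∩ {d2, d3, d5, d9} = ∅
… ∩ ⟦white⟧ = ∅ ∩ {d2, d4, d5, d6, d7, d9} = ∅
… ∩ ⟦Spanish⟧ = ∅ ∩ {d1, d3, d4, d5, d6, d8, d9} = ∅
So ⟦white Spanish dancer who cried right of d9⟧ = {}.

{}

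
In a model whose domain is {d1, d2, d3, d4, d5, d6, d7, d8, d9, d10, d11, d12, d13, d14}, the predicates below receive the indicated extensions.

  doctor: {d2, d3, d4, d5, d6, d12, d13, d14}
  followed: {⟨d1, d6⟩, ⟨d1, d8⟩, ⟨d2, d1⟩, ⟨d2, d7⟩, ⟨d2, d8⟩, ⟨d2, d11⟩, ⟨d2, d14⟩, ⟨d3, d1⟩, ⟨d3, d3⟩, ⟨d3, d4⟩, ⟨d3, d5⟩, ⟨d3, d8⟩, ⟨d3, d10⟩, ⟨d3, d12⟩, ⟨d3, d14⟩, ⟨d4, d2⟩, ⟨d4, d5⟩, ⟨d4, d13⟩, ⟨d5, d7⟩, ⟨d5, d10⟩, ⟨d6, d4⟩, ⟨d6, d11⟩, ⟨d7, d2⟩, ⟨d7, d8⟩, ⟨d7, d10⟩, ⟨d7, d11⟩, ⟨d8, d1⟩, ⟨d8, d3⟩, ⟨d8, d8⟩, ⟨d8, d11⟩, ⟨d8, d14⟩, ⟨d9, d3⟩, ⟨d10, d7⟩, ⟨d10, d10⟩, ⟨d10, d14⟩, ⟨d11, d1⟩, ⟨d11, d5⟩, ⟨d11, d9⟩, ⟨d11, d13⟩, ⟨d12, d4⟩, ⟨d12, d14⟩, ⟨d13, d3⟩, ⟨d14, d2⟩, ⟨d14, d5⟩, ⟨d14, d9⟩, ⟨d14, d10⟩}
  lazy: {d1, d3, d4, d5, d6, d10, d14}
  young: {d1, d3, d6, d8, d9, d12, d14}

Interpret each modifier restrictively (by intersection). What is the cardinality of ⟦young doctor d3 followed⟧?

⟦d3 followed⟧ = {x : ⟨d3, x⟩ ∈ ⟦followed⟧} = {d1, d3, d4, d5, d8, d10, d12, d14}
⟦doctor⟧ = {d2, d3, d4, d5, d6, d12, d13, d14}
… ∩ ⟦d3 followed⟧ = {d2, d3, d4, d5, d6, d12, d13, d14} ∩ {d1, d3, d4, d5, d8, d10, d12, d14} = {d3, d4, d5, d12, d14}
… ∩ ⟦young⟧ = {d3, d4, d5, d12, d14} ∩ {d1, d3, d6, d8, d9, d12, d14} = {d3, d12, d14}
⟦young doctor d3 followed⟧ = {d3, d12, d14}, so the cardinality is 3.

3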